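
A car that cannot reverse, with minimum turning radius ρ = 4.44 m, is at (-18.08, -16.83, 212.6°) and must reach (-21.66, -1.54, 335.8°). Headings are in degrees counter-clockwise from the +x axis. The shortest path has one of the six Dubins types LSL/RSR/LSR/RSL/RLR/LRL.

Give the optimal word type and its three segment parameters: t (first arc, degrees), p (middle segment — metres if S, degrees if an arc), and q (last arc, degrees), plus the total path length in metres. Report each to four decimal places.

RSR: t = 100.7457°, p = 8.0804 m, q = 136.0543°, L = 26.4307 m

Let ψ = atan2(Δy, Δx) = atan2(15.29, -3.58) = 103.1778° be the start→goal bearing.
Normalize: d = |goal − start| / ρ = 15.703519/4.44 = 3.536829, α = (θ_start − ψ) mod 360° = 109.4222° = 1.909777 rad, β = (θ_goal − ψ) mod 360° = 232.6222° = 4.060023 rad.
Common terms: sin α = 0.943094, cos α = -0.332526, sin β = -0.794649, cos β = -0.607069, cos(α−β) = -0.547563, d² = 12.509156. Work in radians in the unit-radius frame; every candidate has L = ρ·(t + p + q).
LSL: p² = 2 + d² − 2cos(α−β) + 2d(sin α − sin β) = 27.896485; p = √p² = 5.281712; φ = atan2(cos β − cos α, d + sin α − sin β) = -0.052003 rad; t = (φ − α) mod 2π = 4.321405 rad, q = (β − φ) mod 2π = 4.112026 rad → L = 4.44·(4.321405 + 5.281712 + 4.112026) = 4.44·13.715143 = 60.895236 m
RSR: p² = 2 + d² − 2cos(α−β) + 2d(sin β − sin α) = 3.312080; p = √p² = 1.819912; φ = atan2(cos α − cos β, d − sin α + sin β) = 0.151433 rad; t = (α − φ) mod 2π = 1.758344 rad, q = (φ − β) mod 2π = 2.374596 rad → L = 4.44·(1.758344 + 1.819912 + 2.374596) = 4.44·5.952852 = 26.430662 m
LSR: p² = d² − 2 + 2cos(α−β) + 2d(sin α + sin β) = 10.464077; p = √p² = 3.234823; φ = atan2(−cos α − cos β, d + sin α + sin β) − atan2(−2, p) = 0.803387 rad; t = (φ − α) mod 2π = 5.176796 rad, q = (φ − β) mod 2π = 3.026550 rad → L = 4.44·(5.176796 + 3.234823 + 3.026550) = 4.44·11.438168 = 50.785467 m
RSL: p² = d² − 2 + 2cos(α−β) − 2d(sin α + sin β) = 8.363983; p = √p² = 2.892055; φ = atan2(cos α + cos β, d − sin α − sin β) − atan2(2, p) = -0.875534 rad; t = (α − φ) mod 2π = 2.785311 rad, q = (β − φ) mod 2π = 4.935557 rad → L = 4.44·(2.785311 + 2.892055 + 4.935557) = 4.44·10.612923 = 47.121377 m
RLR: c = (6 − d² + 2cos(α−β) + 2d(sin α − sin β))/8 = 0.585990; p = 2π − arccos c = 5.338490 rad; φ = atan2(cos α − cos β, d − sin α + sin β) = 0.151433 rad; t = (α − φ + p/2) mod 2π = 4.427589 rad, q = (α − β − t + p) mod 2π = 5.043841 rad → L = 4.44·(4.427589 + 5.338490 + 5.043841) = 4.44·14.809920 = 65.756045 m
LRL: c = (6 − d² + 2cos(α−β) − 2d(sin α − sin β))/8 = -2.487061, |c| > 1 → infeasible
Shortest: RSR with L = 26.430662 m ≈ 26.4307 m
Convert RSR to answer units (arcs ×180/π): t = 1.758344·180/π = 100.7457°, p = ρ·p = 4.44·1.819912 = 8.0804 m, q = 2.374596·180/π = 136.0543°, L = 26.4307 m.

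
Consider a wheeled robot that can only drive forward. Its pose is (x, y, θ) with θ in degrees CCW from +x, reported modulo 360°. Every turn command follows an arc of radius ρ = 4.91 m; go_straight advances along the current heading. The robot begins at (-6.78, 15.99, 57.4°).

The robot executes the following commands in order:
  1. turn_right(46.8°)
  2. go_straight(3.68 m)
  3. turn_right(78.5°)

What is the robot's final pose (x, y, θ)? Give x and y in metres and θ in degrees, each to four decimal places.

set_pose: (x, y, θ) = (-6.7800, 15.9900, 57.4000°), ρ = 4.91
turn_right(46.8°): centre at ρ to the right, rotate −46.8° → (-3.5468, 18.1708, 10.6000°)
go_straight(3.68): x += 3.68·cos θ, y += 3.68·sin θ → (0.0704, 18.8478, 10.6000°)
turn_right(78.5°): centre at ρ to the right, rotate −78.5° → (5.5229, 15.8688, -67.9000° ≡ 292.1000°)

(5.5229, 15.8688, 292.1000°)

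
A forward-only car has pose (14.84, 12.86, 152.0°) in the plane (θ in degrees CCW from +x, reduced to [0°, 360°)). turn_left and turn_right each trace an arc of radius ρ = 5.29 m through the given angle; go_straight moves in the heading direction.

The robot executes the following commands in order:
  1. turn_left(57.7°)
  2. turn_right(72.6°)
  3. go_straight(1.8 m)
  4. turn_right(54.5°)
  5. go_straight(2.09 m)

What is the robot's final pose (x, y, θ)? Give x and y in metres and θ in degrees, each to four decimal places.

(0.8192, 21.3585, 82.6000°)

set_pose: (x, y, θ) = (14.8400, 12.8600, 152.0000°), ρ = 5.29
turn_left(57.7°): centre at ρ to the left, rotate +57.7° → (9.7355, 12.7843, 209.7000°)
turn_right(72.6°): centre at ρ to the right, rotate −72.6° → (3.5135, 13.5042, 137.1000°)
go_straight(1.8): x += 1.8·cos θ, y += 1.8·sin θ → (2.1950, 14.7295, 137.1000°)
turn_right(54.5°): centre at ρ to the right, rotate −54.5° → (0.5500, 19.2860, 82.6000°)
go_straight(2.09): x += 2.09·cos θ, y += 2.09·sin θ → (0.8192, 21.3585, 82.6000°)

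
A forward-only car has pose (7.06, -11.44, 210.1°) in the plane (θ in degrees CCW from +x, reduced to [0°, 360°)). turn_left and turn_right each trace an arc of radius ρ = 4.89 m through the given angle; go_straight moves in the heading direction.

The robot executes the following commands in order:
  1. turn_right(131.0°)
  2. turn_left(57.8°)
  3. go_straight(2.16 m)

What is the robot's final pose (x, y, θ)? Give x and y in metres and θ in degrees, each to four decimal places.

(-3.2319, -0.3137, 136.9000°)

set_pose: (x, y, θ) = (7.0600, -11.4400, 210.1000°), ρ = 4.89
turn_right(131.0°): centre at ρ to the right, rotate −131.0° → (-0.1942, -6.2847, 79.1000°)
turn_left(57.8°): centre at ρ to the left, rotate +57.8° → (-1.6547, -1.7896, 136.9000°)
go_straight(2.16): x += 2.16·cos θ, y += 2.16·sin θ → (-3.2319, -0.3137, 136.9000°)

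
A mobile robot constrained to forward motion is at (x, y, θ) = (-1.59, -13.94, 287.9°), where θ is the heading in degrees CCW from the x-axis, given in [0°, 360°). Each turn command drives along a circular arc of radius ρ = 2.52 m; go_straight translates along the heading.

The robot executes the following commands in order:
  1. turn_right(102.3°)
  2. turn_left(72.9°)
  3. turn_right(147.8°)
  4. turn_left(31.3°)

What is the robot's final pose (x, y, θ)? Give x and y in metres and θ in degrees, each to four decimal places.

set_pose: (x, y, θ) = (-1.5900, -13.9400, 287.9000°), ρ = 2.52
turn_right(102.3°): centre at ρ to the right, rotate −102.3° → (-3.7421, -17.2225, 185.6000°)
turn_left(72.9°): centre at ρ to the left, rotate +72.9° → (-5.9656, -19.2281, 258.5000°)
turn_right(147.8°): centre at ρ to the right, rotate −147.8° → (-10.7923, -19.6164, 110.7000°)
turn_left(31.3°): centre at ρ to the left, rotate +31.3° → (-11.5982, -18.5214, 142.0000°)

(-11.5982, -18.5214, 142.0000°)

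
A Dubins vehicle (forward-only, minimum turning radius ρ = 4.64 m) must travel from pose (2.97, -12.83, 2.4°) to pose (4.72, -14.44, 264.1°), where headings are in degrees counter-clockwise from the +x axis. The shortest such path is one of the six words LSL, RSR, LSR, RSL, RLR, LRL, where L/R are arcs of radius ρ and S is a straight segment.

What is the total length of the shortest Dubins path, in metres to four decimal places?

Let ψ = atan2(Δy, Δx) = atan2(-1.61, 1.75) = -42.6141° be the start→goal bearing.
Normalize: d = |goal − start| / ρ = 2.377940/4.64 = 0.512487, α = (θ_start − ψ) mod 360° = 45.0141° = 0.785643 rad, β = (θ_goal − ψ) mod 360° = 306.7141° = 5.353170 rad.
Common terms: sin α = 0.707280, cos α = 0.706933, sin β = -0.801629, cos β = 0.597822, cos(α−β) = -0.144356, d² = 0.262643. Work in radians in the unit-radius frame; every candidate has L = ρ·(t + p + q).
LSL: p² = 2 + d² − 2cos(α−β) + 2d(sin α − sin β) = 4.097949; p = √p² = 2.024339; φ = atan2(cos β − cos α, d + sin α − sin β) = -0.053926 rad; t = (φ − α) mod 2π = 5.443616 rad, q = (β − φ) mod 2π = 5.407096 rad → L = 4.64·(5.443616 + 2.024339 + 5.407096) = 4.64·12.875051 = 59.740237 m
RSR: p² = 2 + d² − 2cos(α−β) + 2d(sin β − sin α) = 1.004762; p = √p² = 1.002378; φ = atan2(cos α − cos β, d − sin α + sin β) = 3.032524 rad; t = (α − φ) mod 2π = 4.036305 rad, q = (φ − β) mod 2π = 3.962539 rad → L = 4.64·(4.036305 + 1.002378 + 3.962539) = 4.64·9.001222 = 41.765671 m
LSR: p² = d² − 2 + 2cos(α−β) + 2d(sin α + sin β) = -2.122774 < 0 → infeasible
RSL: p² = d² − 2 + 2cos(α−β) − 2d(sin α + sin β) = -1.929364 < 0 → infeasible
RLR: c = (6 − d² + 2cos(α−β) + 2d(sin α − sin β))/8 = 0.874405; p = 2π − arccos c = 5.776597 rad; φ = atan2(cos α − cos β, d − sin α + sin β) = 3.032524 rad; t = (α − φ + p/2) mod 2π = 0.641418 rad, q = (α − β − t + p) mod 2π = 0.567652 rad → L = 4.64·(0.641418 + 5.776597 + 0.567652) = 4.64·6.985666 = 32.413492 m
LRL: c = (6 − d² + 2cos(α−β) − 2d(sin α − sin β))/8 = 0.487756; p = 2π − arccos c = 5.221907 rad; φ = atan2(cos β − cos α, d + sin α − sin β) = -0.053926 rad; t = (φ − α + p/2) mod 2π = 1.771384 rad, q = (β − α − t + p) mod 2π = 1.734864 rad → L = 4.64·(1.771384 + 5.221907 + 1.734864) = 4.64·8.728155 = 40.498640 m
Shortest: RLR with L = 32.413492 m ≈ 32.4135 m

32.4135 m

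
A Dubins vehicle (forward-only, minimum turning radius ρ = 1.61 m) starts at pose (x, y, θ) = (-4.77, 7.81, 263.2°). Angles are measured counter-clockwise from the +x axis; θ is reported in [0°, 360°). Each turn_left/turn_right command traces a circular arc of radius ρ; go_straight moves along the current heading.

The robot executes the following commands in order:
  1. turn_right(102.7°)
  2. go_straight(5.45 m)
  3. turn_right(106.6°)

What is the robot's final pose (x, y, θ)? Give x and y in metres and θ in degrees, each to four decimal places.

set_pose: (x, y, θ) = (-4.7700, 7.8100, 263.2000°), ρ = 1.61
turn_right(102.7°): centre at ρ to the right, rotate −102.7° → (-6.9061, 6.4830, 160.5000°)
go_straight(5.45): x += 5.45·cos θ, y += 5.45·sin θ → (-12.0435, 8.3022, 160.5000°)
turn_right(106.6°): centre at ρ to the right, rotate −106.6° → (-12.8069, 10.7685, 53.9000°)

(-12.8069, 10.7685, 53.9000°)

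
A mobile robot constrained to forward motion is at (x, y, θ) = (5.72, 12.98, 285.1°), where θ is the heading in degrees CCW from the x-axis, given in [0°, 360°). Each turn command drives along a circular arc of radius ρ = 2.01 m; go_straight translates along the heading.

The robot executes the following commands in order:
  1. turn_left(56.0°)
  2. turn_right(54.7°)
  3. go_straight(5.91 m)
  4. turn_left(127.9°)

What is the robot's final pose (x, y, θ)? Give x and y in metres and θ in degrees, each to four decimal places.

(13.5158, 3.9929, 54.3000°)

set_pose: (x, y, θ) = (5.7200, 12.9800, 285.1000°), ρ = 2.01
turn_left(56.0°): centre at ρ to the left, rotate +56.0° → (7.0095, 11.6020, 341.1000°)
turn_right(54.7°): centre at ρ to the right, rotate −54.7° → (8.2867, 10.2679, 286.4000°)
go_straight(5.91): x += 5.91·cos θ, y += 5.91·sin θ → (9.9553, 4.5983, 286.4000°)
turn_left(127.9°): centre at ρ to the left, rotate +127.9° → (13.5158, 3.9929, 414.3000° ≡ 54.3000°)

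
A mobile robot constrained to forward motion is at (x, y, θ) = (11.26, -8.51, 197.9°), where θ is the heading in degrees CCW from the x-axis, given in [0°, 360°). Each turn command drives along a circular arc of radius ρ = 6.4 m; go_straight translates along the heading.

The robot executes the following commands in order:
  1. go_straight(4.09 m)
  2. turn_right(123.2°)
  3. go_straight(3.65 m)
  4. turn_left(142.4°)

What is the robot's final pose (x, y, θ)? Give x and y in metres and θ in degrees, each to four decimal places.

(-9.8428, 8.3259, 217.1000°)

set_pose: (x, y, θ) = (11.2600, -8.5100, 197.9000°), ρ = 6.4
go_straight(4.09): x += 4.09·cos θ, y += 4.09·sin θ → (7.3680, -9.7671, 197.9000°)
turn_right(123.2°): centre at ρ to the right, rotate −123.2° → (-0.7723, -1.9881, 74.7000°)
go_straight(3.65): x += 3.65·cos θ, y += 3.65·sin θ → (0.1909, 1.5325, 74.7000°)
turn_left(142.4°): centre at ρ to the left, rotate +142.4° → (-9.8428, 8.3259, 217.1000°)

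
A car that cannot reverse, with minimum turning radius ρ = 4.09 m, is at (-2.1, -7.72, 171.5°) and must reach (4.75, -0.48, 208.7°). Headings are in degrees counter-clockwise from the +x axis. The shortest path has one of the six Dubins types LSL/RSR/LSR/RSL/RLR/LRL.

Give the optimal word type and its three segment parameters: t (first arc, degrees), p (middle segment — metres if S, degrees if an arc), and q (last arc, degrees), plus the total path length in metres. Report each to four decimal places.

Let ψ = atan2(Δy, Δx) = atan2(7.24, 6.85) = 46.5855° be the start→goal bearing.
Normalize: d = |goal − start| / ρ = 9.966950/4.09 = 2.436907, α = (θ_start − ψ) mod 360° = 124.9145° = 2.180169 rad, β = (θ_goal − ψ) mod 360° = 162.1145° = 2.829432 rad.
Common terms: sin α = 0.820007, cos α = -0.572353, sin β = 0.307116, cos β = -0.951672, cos(α−β) = 0.796530, d² = 5.938517. Work in radians in the unit-radius frame; every candidate has L = ρ·(t + p + q).
LSL: p² = 2 + d² − 2cos(α−β) + 2d(sin α − sin β) = 8.845194; p = √p² = 2.974087; φ = atan2(cos β − cos α, d + sin α − sin β) = -0.127890 rad; t = (φ − α) mod 2π = 3.975126 rad, q = (β − φ) mod 2π = 2.957321 rad → L = 4.09·(3.975126 + 2.974087 + 2.957321) = 4.09·9.906535 = 40.517727 m
RSR: p² = 2 + d² − 2cos(α−β) + 2d(sin β − sin α) = 3.845720; p = √p² = 1.961051; φ = atan2(cos α − cos β, d − sin α + sin β) = 0.194653 rad; t = (α − φ) mod 2π = 1.985516 rad, q = (φ − β) mod 2π = 3.648407 rad → L = 4.09·(1.985516 + 1.961051 + 3.648407) = 4.09·7.594974 = 31.063442 m
LSR: p² = d² − 2 + 2cos(α−β) + 2d(sin α + sin β) = 11.024964; p = √p² = 3.320386; φ = atan2(−cos α − cos β, d + sin α + sin β) − atan2(−2, p) = 0.946220 rad; t = (φ − α) mod 2π = 5.049236 rad, q = (φ − β) mod 2π = 4.399973 rad → L = 4.09·(5.049236 + 3.320386 + 4.399973) = 4.09·12.769595 = 52.227644 m
RSL: p² = d² − 2 + 2cos(α−β) − 2d(sin α + sin β) = 0.038189; p = √p² = 0.195421; φ = atan2(cos α + cos β, d − sin α − sin β) − atan2(2, p) = -2.334251 rad; t = (α − φ) mod 2π = 4.514421 rad, q = (β − φ) mod 2π = 5.163683 rad → L = 4.09·(4.514421 + 0.195421 + 5.163683) = 4.09·9.873525 = 40.382718 m
RLR: c = (6 − d² + 2cos(α−β) + 2d(sin α − sin β))/8 = 0.519285; p = 2π − arccos c = 5.258403 rad; φ = atan2(cos α − cos β, d − sin α + sin β) = 0.194653 rad; t = (α − φ + p/2) mod 2π = 4.614718 rad, q = (α − β − t + p) mod 2π = 6.277608 rad → L = 4.09·(4.614718 + 5.258403 + 6.277608) = 4.09·16.150729 = 66.056482 m
LRL: c = (6 − d² + 2cos(α−β) − 2d(sin α − sin β))/8 = -0.105649; p = 2π − arccos c = 4.606542 rad; φ = atan2(cos β − cos α, d + sin α − sin β) = -0.127890 rad; t = (φ − α + p/2) mod 2π = 6.278397 rad, q = (β − α − t + p) mod 2π = 5.260593 rad → L = 4.09·(6.278397 + 4.606542 + 5.260593) = 4.09·16.145532 = 66.035227 m
Shortest: RSR with L = 31.063442 m ≈ 31.0634 m
Convert RSR to answer units (arcs ×180/π): t = 1.985516·180/π = 113.7617°, p = ρ·p = 4.09·1.961051 = 8.0207 m, q = 3.648407·180/π = 209.0383°, L = 31.0634 m.

RSR: t = 113.7617°, p = 8.0207 m, q = 209.0383°, L = 31.0634 m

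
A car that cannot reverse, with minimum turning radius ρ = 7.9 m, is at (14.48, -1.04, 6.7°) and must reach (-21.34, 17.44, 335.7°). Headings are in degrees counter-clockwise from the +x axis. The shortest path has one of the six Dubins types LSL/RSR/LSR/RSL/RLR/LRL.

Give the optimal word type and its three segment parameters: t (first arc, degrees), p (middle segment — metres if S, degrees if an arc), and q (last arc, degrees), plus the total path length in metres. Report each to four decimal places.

Let ψ = atan2(Δy, Δx) = atan2(18.48, -35.82) = 152.7102° be the start→goal bearing.
Normalize: d = |goal − start| / ρ = 40.306114/7.9 = 5.102040, α = (θ_start − ψ) mod 360° = 213.9898° = 3.734826 rad, β = (θ_goal − ψ) mod 360° = 182.9898° = 3.193774 rad.
Common terms: sin α = -0.559045, cos α = -0.829137, sin β = -0.052158, cos β = -0.998639, cos(α−β) = 0.857167, d² = 26.030809. Work in radians in the unit-radius frame; every candidate has L = ρ·(t + p + q).
LSL: p² = 2 + d² − 2cos(α−β) + 2d(sin α − sin β) = 21.144158; p = √p² = 4.598278; φ = atan2(cos β − cos α, d + sin α − sin β) = -0.036870 rad; t = (φ − α) mod 2π = 2.511489 rad, q = (β − φ) mod 2π = 3.230645 rad → L = 7.9·(2.511489 + 4.598278 + 3.230645) = 7.9·10.340411 = 81.689246 m
RSR: p² = 2 + d² − 2cos(α−β) + 2d(sin β − sin α) = 31.488791; p = √p² = 5.611487; φ = atan2(cos α − cos β, d − sin α + sin β) = 0.030211 rad; t = (α − φ) mod 2π = 3.704616 rad, q = (φ − β) mod 2π = 3.119622 rad → L = 7.9·(3.704616 + 5.611487 + 3.119622) = 7.9·12.435725 = 98.242226 m
LSR: p² = d² − 2 + 2cos(α−β) + 2d(sin α + sin β) = 19.508377; p = √p² = 4.416829; φ = atan2(−cos α − cos β, d + sin α + sin β) − atan2(−2, p) = 0.811719 rad; t = (φ − α) mod 2π = 3.360077 rad, q = (φ − β) mod 2π = 3.901129 rad → L = 7.9·(3.360077 + 4.416829 + 3.901129) = 7.9·11.678036 = 92.256482 m
RSL: p² = d² − 2 + 2cos(α−β) − 2d(sin α + sin β) = 31.981910; p = √p² = 5.655255; φ = atan2(cos α + cos β, d − sin α − sin β) − atan2(2, p) = -0.649555 rad; t = (α − φ) mod 2π = 4.384382 rad, q = (β − φ) mod 2π = 3.843330 rad → L = 7.9·(4.384382 + 5.655255 + 3.843330) = 7.9·13.882967 = 109.675437 m
RLR: c = (6 − d² + 2cos(α−β) + 2d(sin α − sin β))/8 = -2.936099, |c| > 1 → infeasible
LRL: c = (6 − d² + 2cos(α−β) − 2d(sin α − sin β))/8 = -1.643020, |c| > 1 → infeasible
Shortest: LSL with L = 81.689246 m ≈ 81.6892 m
Convert LSL to answer units (arcs ×180/π): t = 2.511489·180/π = 143.8977°, p = ρ·p = 7.9·4.598278 = 36.3264 m, q = 3.230645·180/π = 185.1023°, L = 81.6892 m.

LSL: t = 143.8977°, p = 36.3264 m, q = 185.1023°, L = 81.6892 m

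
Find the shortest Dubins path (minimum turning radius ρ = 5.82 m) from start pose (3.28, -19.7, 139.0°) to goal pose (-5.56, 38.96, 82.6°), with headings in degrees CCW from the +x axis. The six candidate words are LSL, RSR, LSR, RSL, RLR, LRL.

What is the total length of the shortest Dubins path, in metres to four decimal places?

Let ψ = atan2(Δy, Δx) = atan2(58.66, -8.84) = 98.5699° be the start→goal bearing.
Normalize: d = |goal − start| / ρ = 59.322350/5.82 = 10.192844, α = (θ_start − ψ) mod 360° = 40.4301° = 0.705638 rad, β = (θ_goal − ψ) mod 360° = 344.0301° = 6.004458 rad.
Common terms: sin α = 0.648520, cos α = 0.761198, sin β = -0.275133, cos β = 0.961406, cos(α−β) = 0.553392, d² = 103.894061. Work in radians in the unit-radius frame; every candidate has L = ρ·(t + p + q).
LSL: p² = 2 + d² − 2cos(α−β) + 2d(sin α − sin β) = 123.616565; p = √p² = 11.118299; φ = atan2(cos β − cos α, d + sin α − sin β) = 0.018008 rad; t = (φ − α) mod 2π = 5.595555 rad, q = (β − φ) mod 2π = 5.986449 rad → L = 5.82·(5.595555 + 11.118299 + 5.986449) = 5.82·22.700304 = 132.115767 m
RSR: p² = 2 + d² − 2cos(α−β) + 2d(sin β − sin α) = 85.957991; p = √p² = 9.271353; φ = atan2(cos α − cos β, d − sin α + sin β) = -0.021596 rad; t = (α − φ) mod 2π = 0.727234 rad, q = (φ − β) mod 2π = 0.257132 rad → L = 5.82·(0.727234 + 9.271353 + 0.257132) = 5.82·10.255719 = 59.688284 m
LSR: p² = d² − 2 + 2cos(α−β) + 2d(sin α + sin β) = 110.612590; p = √p² = 10.517252; φ = atan2(−cos α − cos β, d + sin α + sin β) − atan2(−2, p) = 0.026313 rad; t = (φ − α) mod 2π = 5.603860 rad, q = (φ − β) mod 2π = 0.305040 rad → L = 5.82·(5.603860 + 10.517252 + 0.305040) = 5.82·16.426152 = 95.600206 m
RSL: p² = d² − 2 + 2cos(α−β) − 2d(sin α + sin β) = 95.389099; p = √p² = 9.766734; φ = atan2(cos α + cos β, d − sin α − sin β) − atan2(2, p) = -0.028324 rad; t = (α − φ) mod 2π = 0.733962 rad, q = (β − φ) mod 2π = 6.032781 rad → L = 5.82·(0.733962 + 9.766734 + 6.032781) = 5.82·16.533477 = 96.224837 m
RLR: c = (6 − d² + 2cos(α−β) + 2d(sin α − sin β))/8 = -9.744749, |c| > 1 → infeasible
LRL: c = (6 − d² + 2cos(α−β) − 2d(sin α − sin β))/8 = -14.452071, |c| > 1 → infeasible
Shortest: RSR with L = 59.688284 m ≈ 59.6883 m

59.6883 m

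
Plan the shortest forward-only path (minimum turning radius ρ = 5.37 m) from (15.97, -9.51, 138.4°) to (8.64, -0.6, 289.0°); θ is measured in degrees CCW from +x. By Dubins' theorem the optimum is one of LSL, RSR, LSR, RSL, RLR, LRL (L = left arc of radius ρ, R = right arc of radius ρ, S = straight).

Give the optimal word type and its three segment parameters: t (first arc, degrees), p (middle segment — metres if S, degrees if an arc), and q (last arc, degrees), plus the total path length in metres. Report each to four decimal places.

Let ψ = atan2(Δy, Δx) = atan2(8.91, -7.33) = 129.4431° be the start→goal bearing.
Normalize: d = |goal − start| / ρ = 11.537634/5.37 = 2.148535, α = (θ_start − ψ) mod 360° = 8.9569° = 0.156327 rad, β = (θ_goal − ψ) mod 360° = 159.5569° = 2.784792 rad.
Common terms: sin α = 0.155691, cos α = 0.987806, sin β = 0.349278, cos β = -0.937019, cos(α−β) = -0.871214, d² = 4.616204. Work in radians in the unit-radius frame; every candidate has L = ρ·(t + p + q).
LSL: p² = 2 + d² − 2cos(α−β) + 2d(sin α − sin β) = 7.526774; p = √p² = 2.743497; φ = atan2(cos β − cos α, d + sin α − sin β) = -0.777634 rad; t = (φ − α) mod 2π = 5.349225 rad, q = (β − φ) mod 2π = 3.562427 rad → L = 5.37·(5.349225 + 2.743497 + 3.562427) = 5.37·11.655148 = 62.588144 m
RSR: p² = 2 + d² − 2cos(α−β) + 2d(sin β − sin α) = 9.190489; p = √p² = 3.031582; φ = atan2(cos α − cos β, d − sin α + sin β) = 0.687911 rad; t = (α − φ) mod 2π = 5.751601 rad, q = (φ − β) mod 2π = 4.186303 rad → L = 5.37·(5.751601 + 3.031582 + 4.186303) = 5.37·12.969487 = 69.646143 m
LSR: p² = d² − 2 + 2cos(α−β) + 2d(sin α + sin β) = 3.043661; p = √p² = 1.744609; φ = atan2(−cos α − cos β, d + sin α + sin β) − atan2(−2, p) = 0.834358 rad; t = (φ − α) mod 2π = 0.678031 rad, q = (φ − β) mod 2π = 4.332751 rad → L = 5.37·(0.678031 + 1.744609 + 4.332751) = 5.37·6.755391 = 36.276450 m
RSL: p² = d² − 2 + 2cos(α−β) − 2d(sin α + sin β) = -1.296109 < 0 → infeasible
RLR: c = (6 − d² + 2cos(α−β) + 2d(sin α − sin β))/8 = -0.148811; p = 2π − arccos c = 4.563023 rad; φ = atan2(cos α − cos β, d − sin α + sin β) = 0.687911 rad; t = (α − φ + p/2) mod 2π = 1.749928 rad, q = (α − β − t + p) mod 2π = 0.184630 rad → L = 5.37·(1.749928 + 4.563023 + 0.184630) = 5.37·6.497580 = 34.892007 m
LRL: c = (6 − d² + 2cos(α−β) − 2d(sin α − sin β))/8 = 0.059153; p = 2π − arccos c = 4.771577 rad; φ = atan2(cos β − cos α, d + sin α − sin β) = -0.777634 rad; t = (φ − α + p/2) mod 2π = 1.451828 rad, q = (β − α − t + p) mod 2π = 5.948215 rad → L = 5.37·(1.451828 + 4.771577 + 5.948215) = 5.37·12.171619 = 65.361597 m
Shortest: RLR with L = 34.892007 m ≈ 34.8920 m
Convert RLR to answer units (arcs ×180/π): t = 1.749928·180/π = 100.2635°, p = 4.563023·180/π = 261.4420°, q = 0.184630·180/π = 10.5785°, L = 34.8920 m.

RLR: t = 100.2635°, p = 261.4420°, q = 10.5785°, L = 34.8920 m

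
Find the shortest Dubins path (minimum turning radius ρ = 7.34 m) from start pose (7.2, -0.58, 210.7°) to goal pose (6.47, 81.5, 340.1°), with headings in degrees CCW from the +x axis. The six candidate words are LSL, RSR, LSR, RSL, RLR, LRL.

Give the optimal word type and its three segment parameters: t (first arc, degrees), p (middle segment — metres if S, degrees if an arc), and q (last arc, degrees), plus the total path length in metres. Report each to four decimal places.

RSR: t = 121.1318°, p = 68.8689 m, q = 109.4682°, L = 98.4104 m

Let ψ = atan2(Δy, Δx) = atan2(82.08, -0.73) = 90.5096° be the start→goal bearing.
Normalize: d = |goal − start| / ρ = 82.083246/7.34 = 11.183004, α = (θ_start − ψ) mod 360° = 120.1904° = 2.097719 rad, β = (θ_goal − ψ) mod 360° = 249.5904° = 4.356175 rad.
Common terms: sin α = 0.864359, cos α = -0.502876, sin β = -0.937224, cos β = -0.348728, cos(α−β) = -0.634731, d² = 125.059569. Work in radians in the unit-radius frame; every candidate has L = ρ·(t + p + q).
LSL: p² = 2 + d² − 2cos(α−β) + 2d(sin α − sin β) = 168.623238; p = √p² = 12.985501; φ = atan2(cos β − cos α, d + sin α − sin β) = 0.011871 rad; t = (φ − α) mod 2π = 4.197337 rad, q = (β − φ) mod 2π = 4.344304 rad → L = 7.34·(4.197337 + 12.985501 + 4.344304) = 7.34·21.527142 = 158.009225 m
RSR: p² = 2 + d² − 2cos(α−β) + 2d(sin β − sin α) = 88.034822; p = √p² = 9.382687; φ = atan2(cos α − cos β, d − sin α + sin β) = -0.016430 rad; t = (α − φ) mod 2π = 2.114149 rad, q = (φ − β) mod 2π = 1.910581 rad → L = 7.34·(2.114149 + 9.382687 + 1.910581) = 7.34·13.407417 = 98.410438 m
LSR: p² = d² − 2 + 2cos(α−β) + 2d(sin α + sin β) = 120.160407; p = √p² = 10.961770; φ = atan2(−cos α − cos β, d + sin α + sin β) − atan2(−2, p) = 0.256969 rad; t = (φ − α) mod 2π = 4.442435 rad, q = (φ − β) mod 2π = 2.183979 rad → L = 7.34·(4.442435 + 10.961770 + 2.183979) = 7.34·17.588185 = 129.097274 m
RSL: p² = d² − 2 + 2cos(α−β) − 2d(sin α + sin β) = 123.419808; p = √p² = 11.109447; φ = atan2(cos α + cos β, d − sin α − sin β) − atan2(2, p) = -0.253634 rad; t = (α − φ) mod 2π = 2.351353 rad, q = (β − φ) mod 2π = 4.609809 rad → L = 7.34·(2.351353 + 11.109447 + 4.609809) = 7.34·18.070608 = 132.638265 m
RLR: c = (6 − d² + 2cos(α−β) + 2d(sin α − sin β))/8 = -10.004353, |c| > 1 → infeasible
LRL: c = (6 − d² + 2cos(α−β) − 2d(sin α − sin β))/8 = -20.077905, |c| > 1 → infeasible
Shortest: RSR with L = 98.410438 m ≈ 98.4104 m
Convert RSR to answer units (arcs ×180/π): t = 2.114149·180/π = 121.1318°, p = ρ·p = 7.34·9.382687 = 68.8689 m, q = 1.910581·180/π = 109.4682°, L = 98.4104 m.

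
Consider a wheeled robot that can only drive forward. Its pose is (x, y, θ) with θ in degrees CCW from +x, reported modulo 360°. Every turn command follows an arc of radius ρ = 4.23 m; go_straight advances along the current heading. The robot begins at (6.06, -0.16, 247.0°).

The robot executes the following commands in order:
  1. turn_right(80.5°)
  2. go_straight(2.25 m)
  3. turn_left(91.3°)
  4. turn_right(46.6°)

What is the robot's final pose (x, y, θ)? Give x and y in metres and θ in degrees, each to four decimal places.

set_pose: (x, y, θ) = (6.0600, -0.1600, 247.0000°), ρ = 4.23
turn_right(80.5°): centre at ρ to the right, rotate −80.5° → (1.1788, -2.6203, 166.5000°)
go_straight(2.25): x += 2.25·cos θ, y += 2.25·sin θ → (-1.0090, -2.0951, 166.5000°)
turn_left(91.3°): centre at ρ to the left, rotate +91.3° → (-6.1310, -5.3143, 257.8000°)
turn_right(46.6°): centre at ρ to the right, rotate −46.6° → (-8.0742, -8.0386, 211.2000°)

(-8.0742, -8.0386, 211.2000°)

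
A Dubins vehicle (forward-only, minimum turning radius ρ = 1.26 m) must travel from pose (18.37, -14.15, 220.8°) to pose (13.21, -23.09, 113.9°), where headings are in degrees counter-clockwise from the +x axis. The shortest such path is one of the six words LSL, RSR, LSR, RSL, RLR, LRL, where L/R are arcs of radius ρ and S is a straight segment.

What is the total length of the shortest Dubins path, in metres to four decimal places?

12.3291 m

Let ψ = atan2(Δy, Δx) = atan2(-8.94, -5.16) = -119.9927° be the start→goal bearing.
Normalize: d = |goal − start| / ρ = 10.322267/1.26 = 8.192276, α = (θ_start − ψ) mod 360° = 340.7927° = 5.947955 rad, β = (θ_goal − ψ) mod 360° = 233.8927° = 4.082198 rad.
Common terms: sin α = -0.328986, cos α = 0.944335, sin β = -0.807915, cos β = -0.589299, cos(α−β) = -0.290702, d² = 67.113379. Work in radians in the unit-radius frame; every candidate has L = ρ·(t + p + q).
LSL: p² = 2 + d² − 2cos(α−β) + 2d(sin α − sin β) = 77.541816; p = √p² = 8.805783; φ = atan2(cos β − cos α, d + sin α − sin β) = -0.175055 rad; t = (φ − α) mod 2π = 0.160175 rad, q = (β − φ) mod 2π = 4.257253 rad → L = 1.26·(0.160175 + 8.805783 + 4.257253) = 1.26·13.223211 = 16.661246 m
RSR: p² = 2 + d² − 2cos(α−β) + 2d(sin β − sin α) = 61.847750; p = √p² = 7.864334; φ = atan2(cos α − cos β, d − sin α + sin β) = 0.196269 rad; t = (α − φ) mod 2π = 5.751686 rad, q = (φ − β) mod 2π = 2.397256 rad → L = 1.26·(5.751686 + 7.864334 + 2.397256) = 1.26·16.013276 = 20.176728 m
LSR: p² = d² − 2 + 2cos(α−β) + 2d(sin α + sin β) = 45.904353; p = √p² = 6.775275; φ = atan2(−cos α − cos β, d + sin α + sin β) − atan2(−2, p) = 0.236760 rad; t = (φ − α) mod 2π = 0.571990 rad, q = (φ − β) mod 2π = 2.437747 rad → L = 1.26·(0.571990 + 6.775275 + 2.437747) = 1.26·9.785012 = 12.329115 m
RSL: p² = d² − 2 + 2cos(α−β) − 2d(sin α + sin β) = 83.159596; p = √p² = 9.119188; φ = atan2(cos α + cos β, d − sin α − sin β) − atan2(2, p) = -0.177861 rad; t = (α − φ) mod 2π = 6.125817 rad, q = (β − φ) mod 2π = 4.260060 rad → L = 1.26·(6.125817 + 9.119188 + 4.260060) = 1.26·19.505065 = 24.576381 m
RLR: c = (6 − d² + 2cos(α−β) + 2d(sin α − sin β))/8 = -6.730969, |c| > 1 → infeasible
LRL: c = (6 − d² + 2cos(α−β) − 2d(sin α − sin β))/8 = -8.692727, |c| > 1 → infeasible
Shortest: LSR with L = 12.329115 m ≈ 12.3291 m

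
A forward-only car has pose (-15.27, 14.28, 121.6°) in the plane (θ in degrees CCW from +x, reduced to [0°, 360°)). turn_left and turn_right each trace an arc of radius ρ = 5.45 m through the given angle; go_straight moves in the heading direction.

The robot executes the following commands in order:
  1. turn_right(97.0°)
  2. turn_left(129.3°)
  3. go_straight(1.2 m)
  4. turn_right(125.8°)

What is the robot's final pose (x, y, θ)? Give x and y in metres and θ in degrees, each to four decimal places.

(-14.0149, 42.1704, 28.1000°)

set_pose: (x, y, θ) = (-15.2700, 14.2800, 121.6000°), ρ = 5.45
turn_right(97.0°): centre at ρ to the right, rotate −97.0° → (-12.8968, 22.0911, 24.6000°)
turn_left(129.3°): centre at ρ to the left, rotate +129.3° → (-12.7679, 31.9406, 153.9000°)
go_straight(1.2): x += 1.2·cos θ, y += 1.2·sin θ → (-13.8455, 32.4686, 153.9000°)
turn_right(125.8°): centre at ρ to the right, rotate −125.8° → (-14.0149, 42.1704, 28.1000°)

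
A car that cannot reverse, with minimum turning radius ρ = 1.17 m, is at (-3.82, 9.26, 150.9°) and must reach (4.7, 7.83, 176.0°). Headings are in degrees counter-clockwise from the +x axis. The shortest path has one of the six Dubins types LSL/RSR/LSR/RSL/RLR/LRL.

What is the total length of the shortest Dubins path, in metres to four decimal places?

14.9735 m

Let ψ = atan2(Δy, Δx) = atan2(-1.43, 8.52) = -9.5277° be the start→goal bearing.
Normalize: d = |goal − start| / ρ = 8.639172/1.17 = 7.383908, α = (θ_start − ψ) mod 360° = 160.4277° = 2.799992 rad, β = (θ_goal − ψ) mod 360° = 185.5277° = 3.238070 rad.
Common terms: sin α = 0.334995, cos α = -0.942220, sin β = -0.096328, cos β = -0.995350, cos(α−β) = 0.905569, d² = 54.522098. Work in radians in the unit-radius frame; every candidate has L = ρ·(t + p + q).
LSL: p² = 2 + d² − 2cos(α−β) + 2d(sin α − sin β) = 61.080661; p = √p² = 7.815412; φ = atan2(cos β − cos α, d + sin α − sin β) = -0.006798 rad; t = (φ − α) mod 2π = 3.476395 rad, q = (β − φ) mod 2π = 3.244868 rad → L = 1.17·(3.476395 + 7.815412 + 3.244868) = 1.17·14.536675 = 17.007909 m
RSR: p² = 2 + d² − 2cos(α−β) + 2d(sin β − sin α) = 48.341260; p = √p² = 6.952788; φ = atan2(cos α − cos β, d − sin α + sin β) = 0.007642 rad; t = (α − φ) mod 2π = 2.792351 rad, q = (φ − β) mod 2π = 3.052757 rad → L = 1.17·(2.792351 + 6.952788 + 3.052757) = 1.17·12.797896 = 14.973538 m
LSR: p² = d² − 2 + 2cos(α−β) + 2d(sin α + sin β) = 57.857837; p = √p² = 7.606434; φ = atan2(−cos α − cos β, d + sin α + sin β) − atan2(−2, p) = 0.506032 rad; t = (φ − α) mod 2π = 3.989225 rad, q = (φ − β) mod 2π = 3.551148 rad → L = 1.17·(3.989225 + 7.606434 + 3.551148) = 1.17·15.146807 = 17.721764 m
RSL: p² = d² − 2 + 2cos(α−β) − 2d(sin α + sin β) = 50.808634; p = √p² = 7.128018; φ = atan2(cos α + cos β, d − sin α − sin β) − atan2(2, p) = -0.538350 rad; t = (α − φ) mod 2π = 3.338343 rad, q = (β − φ) mod 2π = 3.776420 rad → L = 1.17·(3.338343 + 7.128018 + 3.776420) = 1.17·14.242781 = 16.664053 m
RLR: c = (6 − d² + 2cos(α−β) + 2d(sin α − sin β))/8 = -5.042658, |c| > 1 → infeasible
LRL: c = (6 − d² + 2cos(α−β) − 2d(sin α − sin β))/8 = -6.635083, |c| > 1 → infeasible
Shortest: RSR with L = 14.973538 m ≈ 14.9735 m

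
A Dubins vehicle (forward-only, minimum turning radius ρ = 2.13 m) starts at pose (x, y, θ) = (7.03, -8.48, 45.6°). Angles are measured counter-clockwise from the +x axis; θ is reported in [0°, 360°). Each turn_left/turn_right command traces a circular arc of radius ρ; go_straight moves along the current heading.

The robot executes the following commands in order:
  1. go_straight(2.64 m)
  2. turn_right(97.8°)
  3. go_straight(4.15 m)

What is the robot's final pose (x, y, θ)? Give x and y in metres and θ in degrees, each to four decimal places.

set_pose: (x, y, θ) = (7.0300, -8.4800, 45.6000°), ρ = 2.13
go_straight(2.64): x += 2.64·cos θ, y += 2.64·sin θ → (8.8771, -6.5938, 45.6000°)
turn_right(97.8°): centre at ρ to the right, rotate −97.8° → (12.0820, -6.7786, -52.2000° ≡ 307.8000°)
go_straight(4.15): x += 4.15·cos θ, y += 4.15·sin θ → (14.6255, -10.0577, 307.8000°)

(14.6255, -10.0577, 307.8000°)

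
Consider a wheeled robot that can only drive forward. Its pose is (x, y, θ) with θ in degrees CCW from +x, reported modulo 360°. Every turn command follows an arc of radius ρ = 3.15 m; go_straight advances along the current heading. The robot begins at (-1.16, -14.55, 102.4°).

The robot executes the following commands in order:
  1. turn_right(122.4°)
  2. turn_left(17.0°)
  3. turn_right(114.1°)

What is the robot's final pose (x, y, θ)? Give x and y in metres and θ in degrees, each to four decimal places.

(6.5457, -15.6799, 242.9000°)

set_pose: (x, y, θ) = (-1.1600, -14.5500, 102.4000°), ρ = 3.15
turn_right(122.4°): centre at ρ to the right, rotate −122.4° → (2.9939, -10.9136, -20.0000° ≡ 340.0000°)
turn_left(17.0°): centre at ρ to the left, rotate +17.0° → (3.9064, -11.0992, 357.0000°)
turn_right(114.1°): centre at ρ to the right, rotate −114.1° → (6.5457, -15.6799, 242.9000°)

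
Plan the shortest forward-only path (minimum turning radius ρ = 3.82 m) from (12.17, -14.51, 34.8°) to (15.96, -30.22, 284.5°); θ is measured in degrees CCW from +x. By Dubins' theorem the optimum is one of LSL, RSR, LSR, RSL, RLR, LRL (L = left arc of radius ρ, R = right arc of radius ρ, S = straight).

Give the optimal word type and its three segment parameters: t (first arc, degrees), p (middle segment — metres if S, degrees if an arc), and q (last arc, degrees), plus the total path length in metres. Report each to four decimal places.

Let ψ = atan2(Δy, Δx) = atan2(-15.71, 3.79) = -76.4367° be the start→goal bearing.
Normalize: d = |goal − start| / ρ = 16.160699/3.82 = 4.230550, α = (θ_start − ψ) mod 360° = 111.2367° = 1.941447 rad, β = (θ_goal − ψ) mod 360° = 0.9367° = 0.016348 rad.
Common terms: sin α = 0.932092, cos α = -0.362222, sin β = 0.016348, cos β = 0.999866, cos(α−β) = -0.346936, d² = 17.897549. Work in radians in the unit-radius frame; every candidate has L = ρ·(t + p + q).
LSL: p² = 2 + d² − 2cos(α−β) + 2d(sin α − sin β) = 28.339624; p = √p² = 5.323497; φ = atan2(cos β − cos α, d + sin α − sin β) = 0.258741 rad; t = (φ − α) mod 2π = 4.600479 rad, q = (β − φ) mod 2π = 6.040793 rad → L = 3.82·(4.600479 + 5.323497 + 6.040793) = 3.82·15.964770 = 60.985421 m
RSR: p² = 2 + d² − 2cos(α−β) + 2d(sin β − sin α) = 12.843217; p = √p² = 3.583743; φ = atan2(cos α − cos β, d − sin α + sin β) = -0.389876 rad; t = (α − φ) mod 2π = 2.331323 rad, q = (φ − β) mod 2π = 5.876960 rad → L = 3.82·(2.331323 + 3.583743 + 5.876960) = 3.82·11.792027 = 45.045543 m
LSR: p² = d² − 2 + 2cos(α−β) + 2d(sin α + sin β) = 23.228520; p = √p² = 4.819598; φ = atan2(−cos α − cos β, d + sin α + sin β) − atan2(−2, p) = 0.270842 rad; t = (φ − α) mod 2π = 4.612580 rad, q = (φ − β) mod 2π = 0.254493 rad → L = 3.82·(4.612580 + 4.819598 + 0.254493) = 3.82·9.686671 = 37.003084 m
RSL: p² = d² − 2 + 2cos(α−β) − 2d(sin α + sin β) = 7.178836; p = √p² = 2.679335; φ = atan2(cos α + cos β, d − sin α − sin β) − atan2(2, p) = -0.449339 rad; t = (α − φ) mod 2π = 2.390786 rad, q = (β − φ) mod 2π = 0.465688 rad → L = 3.82·(2.390786 + 2.679335 + 0.465688) = 3.82·5.535808 = 21.146788 m
RLR: c = (6 − d² + 2cos(α−β) + 2d(sin α − sin β))/8 = -0.605402; p = 2π − arccos c = 4.062118 rad; φ = atan2(cos α − cos β, d − sin α + sin β) = -0.389876 rad; t = (α − φ + p/2) mod 2π = 4.362382 rad, q = (α − β − t + p) mod 2π = 1.624834 rad → L = 3.82·(4.362382 + 4.062118 + 1.624834) = 3.82·10.049334 = 38.388456 m
LRL: c = (6 − d² + 2cos(α−β) − 2d(sin α − sin β))/8 = -2.542453, |c| > 1 → infeasible
Shortest: RSL with L = 21.146788 m ≈ 21.1468 m
Convert RSL to answer units (arcs ×180/π): t = 2.390786·180/π = 136.9819°, p = ρ·p = 3.82·2.679335 = 10.2351 m, q = 0.465688·180/π = 26.6819°, L = 21.1468 m.

RSL: t = 136.9819°, p = 10.2351 m, q = 26.6819°, L = 21.1468 m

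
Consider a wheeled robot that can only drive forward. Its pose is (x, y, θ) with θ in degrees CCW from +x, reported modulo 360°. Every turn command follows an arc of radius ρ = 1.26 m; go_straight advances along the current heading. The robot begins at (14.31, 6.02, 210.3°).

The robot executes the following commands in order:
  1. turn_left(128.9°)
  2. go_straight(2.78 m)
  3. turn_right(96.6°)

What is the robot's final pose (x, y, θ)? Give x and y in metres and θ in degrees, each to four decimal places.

set_pose: (x, y, θ) = (14.3100, 6.0200, 210.3000°), ρ = 1.26
turn_left(128.9°): centre at ρ to the left, rotate +128.9° → (14.4983, 3.7542, 339.2000°)
go_straight(2.78): x += 2.78·cos θ, y += 2.78·sin θ → (17.0971, 2.7670, 339.2000°)
turn_right(96.6°): centre at ρ to the right, rotate −96.6° → (17.7683, 1.0093, 242.6000°)

(17.7683, 1.0093, 242.6000°)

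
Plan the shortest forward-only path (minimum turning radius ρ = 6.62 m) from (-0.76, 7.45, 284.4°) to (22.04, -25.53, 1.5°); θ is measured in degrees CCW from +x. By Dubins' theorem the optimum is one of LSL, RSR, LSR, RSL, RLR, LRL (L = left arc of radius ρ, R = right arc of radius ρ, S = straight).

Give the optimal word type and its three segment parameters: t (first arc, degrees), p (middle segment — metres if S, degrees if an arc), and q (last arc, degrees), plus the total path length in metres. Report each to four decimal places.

LSL: t = 15.6673°, p = 32.3635 m, q = 61.4327°, L = 41.2717 m

Let ψ = atan2(Δy, Δx) = atan2(-32.98, 22.80) = -55.3428° be the start→goal bearing.
Normalize: d = |goal − start| / ρ = 40.093895/6.62 = 6.056480, α = (θ_start − ψ) mod 360° = 339.7428° = 5.929631 rad, β = (θ_goal − ψ) mod 360° = 56.8428° = 0.992094 rad.
Common terms: sin α = -0.346235, cos α = 0.938148, sin β = 0.837173, cos β = 0.546938, cos(α−β) = 0.223250, d² = 36.680945. Work in radians in the unit-radius frame; every candidate has L = ρ·(t + p + q).
LSL: p² = 2 + d² − 2cos(α−β) + 2d(sin α − sin β) = 23.899872; p = √p² = 4.888749; φ = atan2(cos β − cos α, d + sin α − sin β) = -0.080108 rad; t = (φ − α) mod 2π = 0.273447 rad, q = (β − φ) mod 2π = 1.072202 rad → L = 6.62·(0.273447 + 4.888749 + 1.072202) = 6.62·6.234398 = 41.271717 m
RSR: p² = 2 + d² − 2cos(α−β) + 2d(sin β − sin α) = 52.569018; p = √p² = 7.250449; φ = atan2(cos α − cos β, d − sin α + sin β) = 0.053983 rad; t = (α − φ) mod 2π = 5.875648 rad, q = (φ − β) mod 2π = 5.345074 rad → L = 6.62·(5.875648 + 7.250449 + 5.345074) = 6.62·18.471171 = 122.279154 m
LSR: p² = d² − 2 + 2cos(α−β) + 2d(sin α + sin β) = 41.074161; p = √p² = 6.408913; φ = atan2(−cos α − cos β, d + sin α + sin β) − atan2(−2, p) = 0.079443 rad; t = (φ − α) mod 2π = 0.432997 rad, q = (φ − β) mod 2π = 5.370534 rad → L = 6.62·(0.432997 + 6.408913 + 5.370534) = 6.62·12.212444 = 80.846380 m
RSL: p² = d² − 2 + 2cos(α−β) − 2d(sin α + sin β) = 29.180729; p = √p² = 5.401919; φ = atan2(cos α + cos β, d − sin α − sin β) − atan2(2, p) = -0.093830 rad; t = (α − φ) mod 2π = 6.023460 rad, q = (β − φ) mod 2π = 1.085924 rad → L = 6.62·(6.023460 + 5.401919 + 1.085924) = 6.62·12.511303 = 82.824826 m
RLR: c = (6 − d² + 2cos(α−β) + 2d(sin α − sin β))/8 = -5.571127, |c| > 1 → infeasible
LRL: c = (6 − d² + 2cos(α−β) − 2d(sin α − sin β))/8 = -1.987484, |c| > 1 → infeasible
Shortest: LSL with L = 41.271717 m ≈ 41.2717 m
Convert LSL to answer units (arcs ×180/π): t = 0.273447·180/π = 15.6673°, p = ρ·p = 6.62·4.888749 = 32.3635 m, q = 1.072202·180/π = 61.4327°, L = 41.2717 m.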